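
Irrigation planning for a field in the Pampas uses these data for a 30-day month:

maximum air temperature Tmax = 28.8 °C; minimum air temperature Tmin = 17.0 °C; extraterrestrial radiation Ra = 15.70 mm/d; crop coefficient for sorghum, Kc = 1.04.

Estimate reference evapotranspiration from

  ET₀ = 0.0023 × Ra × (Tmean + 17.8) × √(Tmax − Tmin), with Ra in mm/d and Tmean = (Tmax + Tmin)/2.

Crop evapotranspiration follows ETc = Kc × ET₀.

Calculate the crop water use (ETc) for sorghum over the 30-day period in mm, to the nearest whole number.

158 mm

Tmean = (28.8 + 17.0)/2 = 22.90 °C
ET₀ = 0.0023 × 15.70 × (22.90 + 17.8) × √11.8 = 0.0023 × 15.70 × 40.70 × 3.4351 = 5.0485 mm/d
ETc = Kc × ET₀ = 1.04 × 5.0485 = 5.2504 mm/d
Over 30 days: 5.2504 × 30 = 157.512 mm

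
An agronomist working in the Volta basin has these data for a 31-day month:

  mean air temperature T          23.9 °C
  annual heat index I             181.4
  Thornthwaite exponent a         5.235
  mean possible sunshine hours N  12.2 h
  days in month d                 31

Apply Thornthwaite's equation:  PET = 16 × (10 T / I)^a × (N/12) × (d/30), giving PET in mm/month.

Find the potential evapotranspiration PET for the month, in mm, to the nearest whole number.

71 mm

10T/I = 10 × 23.9 / 181.4 = 1.3175
(10T/I)^a = 1.3175^5.235 = 4.2354
Uncorrected PET = 16 × 4.2354 = 67.766 mm
Correction = (N/12)(d/30) = (12.2/12)(31/30) = 1.0506
PET = 67.766 × 1.0506 = 71.195 mm/month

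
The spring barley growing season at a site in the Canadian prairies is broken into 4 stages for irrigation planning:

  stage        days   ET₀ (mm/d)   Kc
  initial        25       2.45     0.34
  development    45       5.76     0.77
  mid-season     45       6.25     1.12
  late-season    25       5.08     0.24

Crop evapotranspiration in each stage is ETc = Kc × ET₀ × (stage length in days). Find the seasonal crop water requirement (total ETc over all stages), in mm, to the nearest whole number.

initial: 0.34 × 2.45 × 25 = 20.83 mm
development: 0.77 × 5.76 × 45 = 199.58 mm
mid-season: 1.12 × 6.25 × 45 = 315.00 mm
late-season: 0.24 × 5.08 × 25 = 30.48 mm
Seasonal total = 565.89 mm

566 mm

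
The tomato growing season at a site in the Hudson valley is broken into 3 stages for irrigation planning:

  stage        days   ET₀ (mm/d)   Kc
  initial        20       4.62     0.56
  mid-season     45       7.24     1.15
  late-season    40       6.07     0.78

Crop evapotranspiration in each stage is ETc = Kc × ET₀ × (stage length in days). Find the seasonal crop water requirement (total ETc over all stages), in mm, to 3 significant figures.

616 mm

initial: 0.56 × 4.62 × 20 = 51.74 mm
mid-season: 1.15 × 7.24 × 45 = 374.67 mm
late-season: 0.78 × 6.07 × 40 = 189.38 mm
Seasonal total = 615.79 mm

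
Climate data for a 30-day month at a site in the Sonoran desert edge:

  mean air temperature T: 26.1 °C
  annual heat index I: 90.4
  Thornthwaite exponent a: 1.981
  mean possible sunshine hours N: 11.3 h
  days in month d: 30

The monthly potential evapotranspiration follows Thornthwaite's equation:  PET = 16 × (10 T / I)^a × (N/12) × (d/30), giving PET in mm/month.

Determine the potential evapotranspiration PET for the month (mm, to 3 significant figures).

123 mm

10T/I = 10 × 26.1 / 90.4 = 2.8872
(10T/I)^a = 2.8872^1.981 = 8.1697
Uncorrected PET = 16 × 8.1697 = 130.715 mm
Correction = (N/12)(d/30) = (11.3/12)(30/30) = 0.9417
PET = 130.715 × 0.9417 = 123.094 mm/month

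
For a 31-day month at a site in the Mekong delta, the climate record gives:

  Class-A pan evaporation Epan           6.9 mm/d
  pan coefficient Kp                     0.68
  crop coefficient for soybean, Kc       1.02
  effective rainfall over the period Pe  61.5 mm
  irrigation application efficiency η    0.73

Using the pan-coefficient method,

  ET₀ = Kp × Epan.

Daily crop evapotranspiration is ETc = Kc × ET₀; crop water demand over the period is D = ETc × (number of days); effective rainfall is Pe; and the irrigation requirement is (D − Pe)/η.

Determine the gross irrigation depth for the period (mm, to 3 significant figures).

ET₀ = 0.68 × 6.9 = 4.6920 mm/d
ETc = Kc × ET₀ = 1.02 × 4.6920 = 4.7858 mm/d
Crop demand D = ETc × 31 d = 4.7858 × 31 = 148.360 mm
D − Pe = 148.360 − 61.5 = 86.860 mm
Gross irrigation = 86.860 / 0.73 = 118.986 mm

119 mm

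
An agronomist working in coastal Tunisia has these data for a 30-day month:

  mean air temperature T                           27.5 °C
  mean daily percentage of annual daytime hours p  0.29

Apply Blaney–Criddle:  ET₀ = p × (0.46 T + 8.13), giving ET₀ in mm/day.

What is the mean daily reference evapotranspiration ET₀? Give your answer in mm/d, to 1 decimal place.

ET₀ = 0.29 × (0.46 × 27.5 + 8.13) = 0.29 × 20.780 = 6.0262 mm/d

6.0 mm/d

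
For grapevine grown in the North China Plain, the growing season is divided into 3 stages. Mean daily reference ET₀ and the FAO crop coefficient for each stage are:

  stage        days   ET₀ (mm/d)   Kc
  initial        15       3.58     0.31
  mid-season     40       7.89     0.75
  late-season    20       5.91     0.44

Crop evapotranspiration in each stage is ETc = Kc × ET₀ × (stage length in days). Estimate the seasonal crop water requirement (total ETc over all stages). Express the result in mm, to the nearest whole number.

305 mm

initial: 0.31 × 3.58 × 15 = 16.65 mm
mid-season: 0.75 × 7.89 × 40 = 236.70 mm
late-season: 0.44 × 5.91 × 20 = 52.01 mm
Seasonal total = 305.36 mm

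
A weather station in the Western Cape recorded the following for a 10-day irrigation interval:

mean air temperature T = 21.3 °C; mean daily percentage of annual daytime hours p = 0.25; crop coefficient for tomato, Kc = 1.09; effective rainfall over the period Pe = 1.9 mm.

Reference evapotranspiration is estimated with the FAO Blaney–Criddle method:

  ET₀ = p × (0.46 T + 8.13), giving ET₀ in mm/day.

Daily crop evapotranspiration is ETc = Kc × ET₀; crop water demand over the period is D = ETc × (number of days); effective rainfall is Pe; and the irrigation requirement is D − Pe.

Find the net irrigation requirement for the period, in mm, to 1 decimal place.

ET₀ = 0.25 × (0.46 × 21.3 + 8.13) = 0.25 × 17.928 = 4.4820 mm/d
ETc = Kc × ET₀ = 1.09 × 4.4820 = 4.8854 mm/d
Crop demand D = ETc × 10 d = 4.8854 × 10 = 48.854 mm
D − Pe = 48.854 − 1.9 = 46.954 mm

47.0 mm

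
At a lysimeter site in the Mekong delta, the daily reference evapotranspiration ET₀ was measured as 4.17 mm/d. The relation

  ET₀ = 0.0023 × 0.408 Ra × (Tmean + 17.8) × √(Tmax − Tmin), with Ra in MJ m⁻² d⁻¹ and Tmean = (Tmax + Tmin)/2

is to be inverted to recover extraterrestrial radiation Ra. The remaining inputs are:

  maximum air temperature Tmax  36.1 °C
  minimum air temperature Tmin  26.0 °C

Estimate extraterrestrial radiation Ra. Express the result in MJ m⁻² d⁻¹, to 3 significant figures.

28.6 MJ m⁻² d⁻¹

Tmean = (36.1+26.0)/2 = 31.05 °C; ΔT = 10.1
Ra = ET₀ / [0.0023 × 0.408 × (Tmean+17.8) × √ΔT]
   = 4.17 / (0.0023 × 0.408 × 48.85 × 3.1780) = 28.624 MJ m⁻² d⁻¹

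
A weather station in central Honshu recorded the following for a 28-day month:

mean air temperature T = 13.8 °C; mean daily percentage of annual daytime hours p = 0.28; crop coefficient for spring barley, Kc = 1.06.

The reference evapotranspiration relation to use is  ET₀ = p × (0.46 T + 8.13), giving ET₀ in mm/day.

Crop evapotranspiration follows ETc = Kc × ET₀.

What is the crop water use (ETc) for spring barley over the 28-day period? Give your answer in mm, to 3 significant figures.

ET₀ = 0.28 × (0.46 × 13.8 + 8.13) = 0.28 × 14.478 = 4.0538 mm/d
ETc = Kc × ET₀ = 1.06 × 4.0538 = 4.2970 mm/d
Over 28 days: 4.2970 × 28 = 120.316 mm

120 mm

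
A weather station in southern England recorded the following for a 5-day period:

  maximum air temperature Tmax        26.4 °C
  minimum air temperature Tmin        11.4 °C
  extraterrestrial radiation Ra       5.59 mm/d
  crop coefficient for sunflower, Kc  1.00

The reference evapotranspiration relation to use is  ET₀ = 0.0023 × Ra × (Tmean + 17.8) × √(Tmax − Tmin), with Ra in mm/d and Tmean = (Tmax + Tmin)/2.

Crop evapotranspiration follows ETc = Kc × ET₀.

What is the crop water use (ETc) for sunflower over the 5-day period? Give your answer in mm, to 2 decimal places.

Tmean = (26.4 + 11.4)/2 = 18.90 °C
ET₀ = 0.0023 × 5.59 × (18.90 + 17.8) × √15.0 = 0.0023 × 5.59 × 36.70 × 3.8730 = 1.8275 mm/d
ETc = Kc × ET₀ = 1.00 × 1.8275 = 1.8275 mm/d
Over 5 days: 1.8275 × 5 = 9.138 mm

9.14 mm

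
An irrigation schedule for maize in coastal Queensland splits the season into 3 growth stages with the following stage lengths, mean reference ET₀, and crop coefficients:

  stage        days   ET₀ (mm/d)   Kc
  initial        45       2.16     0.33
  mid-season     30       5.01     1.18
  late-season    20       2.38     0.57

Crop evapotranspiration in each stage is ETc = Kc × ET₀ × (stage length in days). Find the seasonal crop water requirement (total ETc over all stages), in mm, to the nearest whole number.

initial: 0.33 × 2.16 × 45 = 32.08 mm
mid-season: 1.18 × 5.01 × 30 = 177.35 mm
late-season: 0.57 × 2.38 × 20 = 27.13 mm
Seasonal total = 236.56 mm

237 mm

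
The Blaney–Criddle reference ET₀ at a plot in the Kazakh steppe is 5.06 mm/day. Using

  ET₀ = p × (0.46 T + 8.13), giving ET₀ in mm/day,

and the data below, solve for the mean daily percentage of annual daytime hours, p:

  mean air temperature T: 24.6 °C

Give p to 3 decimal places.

p = ET₀ / (0.46 T + 8.13) = 5.06 / (0.46 × 24.6 + 8.13) = 5.06 / 19.446 = 0.2602

0.260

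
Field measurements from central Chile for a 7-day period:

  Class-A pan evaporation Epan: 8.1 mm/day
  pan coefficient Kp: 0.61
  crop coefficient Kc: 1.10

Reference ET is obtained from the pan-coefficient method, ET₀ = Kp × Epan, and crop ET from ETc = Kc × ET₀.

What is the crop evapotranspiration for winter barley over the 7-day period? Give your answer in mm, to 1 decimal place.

ET₀ = 0.61 × 8.1 = 4.9410 mm/d
ETc = Kc × ET₀ = 1.10 × 4.9410 = 5.4351 mm/d
Over 7 days: 5.4351 × 7 = 38.046 mm

38.0 mm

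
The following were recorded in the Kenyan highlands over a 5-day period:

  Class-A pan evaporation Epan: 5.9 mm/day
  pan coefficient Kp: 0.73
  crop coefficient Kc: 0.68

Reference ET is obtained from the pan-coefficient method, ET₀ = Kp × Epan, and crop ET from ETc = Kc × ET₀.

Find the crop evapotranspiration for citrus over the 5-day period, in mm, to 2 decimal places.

14.64 mm

ET₀ = 0.73 × 5.9 = 4.3070 mm/d
ETc = Kc × ET₀ = 0.68 × 4.3070 = 2.9288 mm/d
Over 5 days: 2.9288 × 5 = 14.644 mm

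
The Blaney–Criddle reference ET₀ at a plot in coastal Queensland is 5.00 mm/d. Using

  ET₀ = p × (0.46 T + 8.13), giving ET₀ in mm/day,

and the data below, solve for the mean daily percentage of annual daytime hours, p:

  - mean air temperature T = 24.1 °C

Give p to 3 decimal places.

0.260

p = ET₀ / (0.46 T + 8.13) = 5.00 / (0.46 × 24.1 + 8.13) = 5.00 / 19.216 = 0.2602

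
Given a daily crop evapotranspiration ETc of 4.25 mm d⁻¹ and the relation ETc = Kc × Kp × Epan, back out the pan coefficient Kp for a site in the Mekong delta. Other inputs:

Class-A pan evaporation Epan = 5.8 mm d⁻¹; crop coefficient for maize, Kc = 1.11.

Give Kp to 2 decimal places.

0.66

ETc = Kc × Kp × Epan  ⇒  Kp = ETc / (Kc × Epan)
Kp = 4.25 / (1.11 × 5.8) = 4.25 / 6.438 = 0.6601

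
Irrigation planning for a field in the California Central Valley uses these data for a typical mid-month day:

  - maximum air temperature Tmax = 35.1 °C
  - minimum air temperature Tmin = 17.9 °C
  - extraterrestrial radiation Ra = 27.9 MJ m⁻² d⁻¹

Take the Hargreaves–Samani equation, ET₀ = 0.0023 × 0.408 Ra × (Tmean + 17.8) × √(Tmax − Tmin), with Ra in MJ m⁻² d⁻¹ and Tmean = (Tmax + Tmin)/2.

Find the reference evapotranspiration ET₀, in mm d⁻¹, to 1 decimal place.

4.8 mm d⁻¹

Tmean = (35.1 + 17.9)/2 = 26.50 °C
0.408 Ra = 0.408 × 27.9 = 11.3832 mm/d equivalent
ET₀ = 0.0023 × 11.3832 × (26.50 + 17.8) × √17.2 = 0.0023 × 11.3832 × 44.30 × 4.1473 = 4.8102 mm/d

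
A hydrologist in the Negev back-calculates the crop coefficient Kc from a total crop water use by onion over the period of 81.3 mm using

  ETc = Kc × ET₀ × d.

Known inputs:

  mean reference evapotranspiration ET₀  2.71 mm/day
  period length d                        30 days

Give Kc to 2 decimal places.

1.00

ETc = Kc × ET₀ × d  ⇒  Kc = ETc / (ET₀ × d)
Kc = 81.3 / (2.71 × 30) = 81.3 / 81.30 = 1.0000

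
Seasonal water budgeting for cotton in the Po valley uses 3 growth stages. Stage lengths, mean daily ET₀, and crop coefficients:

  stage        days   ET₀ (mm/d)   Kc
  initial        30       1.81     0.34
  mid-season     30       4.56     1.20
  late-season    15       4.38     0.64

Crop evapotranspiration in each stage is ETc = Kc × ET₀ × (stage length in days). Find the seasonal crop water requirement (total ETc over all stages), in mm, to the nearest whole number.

225 mm

initial: 0.34 × 1.81 × 30 = 18.46 mm
mid-season: 1.20 × 4.56 × 30 = 164.16 mm
late-season: 0.64 × 4.38 × 15 = 42.05 mm
Seasonal total = 224.67 mm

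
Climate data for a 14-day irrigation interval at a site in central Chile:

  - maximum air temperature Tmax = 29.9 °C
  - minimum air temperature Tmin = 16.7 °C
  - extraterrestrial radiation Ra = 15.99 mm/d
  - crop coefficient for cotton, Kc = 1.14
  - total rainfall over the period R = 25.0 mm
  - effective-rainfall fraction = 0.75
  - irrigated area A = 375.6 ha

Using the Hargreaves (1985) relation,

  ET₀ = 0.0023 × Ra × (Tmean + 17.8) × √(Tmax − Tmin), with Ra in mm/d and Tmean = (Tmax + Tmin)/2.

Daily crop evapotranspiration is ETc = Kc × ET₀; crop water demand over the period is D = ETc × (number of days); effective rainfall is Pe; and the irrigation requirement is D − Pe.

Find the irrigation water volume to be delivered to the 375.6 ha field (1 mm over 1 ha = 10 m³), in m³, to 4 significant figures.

Tmean = (29.9 + 16.7)/2 = 23.30 °C
ET₀ = 0.0023 × 15.99 × (23.30 + 17.8) × √13.2 = 0.0023 × 15.99 × 41.10 × 3.6332 = 5.4917 mm/d
ETc = Kc × ET₀ = 1.14 × 5.4917 = 6.2605 mm/d
Crop demand D = ETc × 14 d = 6.2605 × 14 = 87.647 mm
Pe = 0.75 × 25.0 = 18.750 mm
D − Pe = 87.647 − 18.750 = 68.897 mm
Volume = 68.897 mm × 375.6 ha × 10 = 258777.1 m³

258800 m³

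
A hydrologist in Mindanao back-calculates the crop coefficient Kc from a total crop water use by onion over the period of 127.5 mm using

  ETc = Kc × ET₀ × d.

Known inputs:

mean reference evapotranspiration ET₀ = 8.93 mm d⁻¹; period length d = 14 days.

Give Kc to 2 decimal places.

1.02

ETc = Kc × ET₀ × d  ⇒  Kc = ETc / (ET₀ × d)
Kc = 127.5 / (8.93 × 14) = 127.5 / 125.02 = 1.0198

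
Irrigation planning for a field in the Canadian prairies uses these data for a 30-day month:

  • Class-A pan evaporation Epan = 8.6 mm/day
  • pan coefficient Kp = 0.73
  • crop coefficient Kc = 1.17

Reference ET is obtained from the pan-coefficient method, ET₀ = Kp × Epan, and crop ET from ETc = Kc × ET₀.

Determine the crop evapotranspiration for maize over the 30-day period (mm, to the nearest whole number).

ET₀ = 0.73 × 8.6 = 6.2780 mm/d
ETc = Kc × ET₀ = 1.17 × 6.2780 = 7.3453 mm/d
Over 30 days: 7.3453 × 30 = 220.359 mm

220 mm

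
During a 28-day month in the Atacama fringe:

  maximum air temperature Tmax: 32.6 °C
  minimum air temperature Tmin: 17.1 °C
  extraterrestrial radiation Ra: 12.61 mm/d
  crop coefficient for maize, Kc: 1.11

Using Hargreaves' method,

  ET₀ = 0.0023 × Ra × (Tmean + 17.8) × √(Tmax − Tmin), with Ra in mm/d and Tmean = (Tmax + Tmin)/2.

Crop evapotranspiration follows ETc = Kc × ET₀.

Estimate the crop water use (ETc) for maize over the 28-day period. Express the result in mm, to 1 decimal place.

Tmean = (32.6 + 17.1)/2 = 24.85 °C
ET₀ = 0.0023 × 12.61 × (24.85 + 17.8) × √15.5 = 0.0023 × 12.61 × 42.65 × 3.9370 = 4.8700 mm/d
ETc = Kc × ET₀ = 1.11 × 4.8700 = 5.4057 mm/d
Over 28 days: 5.4057 × 28 = 151.360 mm

151.4 mm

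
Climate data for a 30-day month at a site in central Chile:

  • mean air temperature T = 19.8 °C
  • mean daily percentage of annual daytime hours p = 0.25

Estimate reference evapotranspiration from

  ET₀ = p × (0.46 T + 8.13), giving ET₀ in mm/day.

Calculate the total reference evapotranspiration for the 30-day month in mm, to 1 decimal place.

ET₀ = 0.25 × (0.46 × 19.8 + 8.13) = 0.25 × 17.238 = 4.3095 mm/d
Monthly total = 4.3095 × 30 = 129.285 mm

129.3 mm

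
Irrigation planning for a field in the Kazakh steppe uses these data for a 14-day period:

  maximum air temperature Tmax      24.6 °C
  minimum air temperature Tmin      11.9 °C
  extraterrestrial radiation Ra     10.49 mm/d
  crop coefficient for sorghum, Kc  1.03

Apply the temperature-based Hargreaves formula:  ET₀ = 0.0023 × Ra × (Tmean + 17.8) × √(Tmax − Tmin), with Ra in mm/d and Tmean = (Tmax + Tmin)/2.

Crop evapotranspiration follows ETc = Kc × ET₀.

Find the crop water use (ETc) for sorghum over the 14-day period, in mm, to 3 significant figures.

44.7 mm

Tmean = (24.6 + 11.9)/2 = 18.25 °C
ET₀ = 0.0023 × 10.49 × (18.25 + 17.8) × √12.7 = 0.0023 × 10.49 × 36.05 × 3.5637 = 3.0996 mm/d
ETc = Kc × ET₀ = 1.03 × 3.0996 = 3.1926 mm/d
Over 14 days: 3.1926 × 14 = 44.696 mm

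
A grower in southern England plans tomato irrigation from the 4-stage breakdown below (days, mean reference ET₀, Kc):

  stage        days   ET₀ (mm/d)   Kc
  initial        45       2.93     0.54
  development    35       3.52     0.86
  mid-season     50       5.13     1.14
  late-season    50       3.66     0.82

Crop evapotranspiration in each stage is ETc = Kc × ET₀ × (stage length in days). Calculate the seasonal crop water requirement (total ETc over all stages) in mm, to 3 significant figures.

initial: 0.54 × 2.93 × 45 = 71.20 mm
development: 0.86 × 3.52 × 35 = 105.95 mm
mid-season: 1.14 × 5.13 × 50 = 292.41 mm
late-season: 0.82 × 3.66 × 50 = 150.06 mm
Seasonal total = 619.62 mm

620 mm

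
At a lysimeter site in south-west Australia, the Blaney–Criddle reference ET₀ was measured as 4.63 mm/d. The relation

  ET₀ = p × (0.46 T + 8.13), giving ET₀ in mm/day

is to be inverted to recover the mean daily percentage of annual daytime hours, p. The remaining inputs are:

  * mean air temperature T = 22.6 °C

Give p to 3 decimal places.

p = ET₀ / (0.46 T + 8.13) = 4.63 / (0.46 × 22.6 + 8.13) = 4.63 / 18.526 = 0.2499

0.250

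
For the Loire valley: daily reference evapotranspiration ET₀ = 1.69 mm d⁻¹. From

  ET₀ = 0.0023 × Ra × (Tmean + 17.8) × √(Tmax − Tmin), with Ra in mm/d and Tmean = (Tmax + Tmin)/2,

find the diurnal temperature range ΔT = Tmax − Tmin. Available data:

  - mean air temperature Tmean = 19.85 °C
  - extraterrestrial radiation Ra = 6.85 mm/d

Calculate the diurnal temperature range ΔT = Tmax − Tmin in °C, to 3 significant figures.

√ΔT = ET₀ / [0.0023 × Ra × (Tmean+17.8)] = 1.69 / (0.0023 × 6.85 × 37.65) = 2.8491
ΔT = 2.8491² = 8.117 °C

8.12 °C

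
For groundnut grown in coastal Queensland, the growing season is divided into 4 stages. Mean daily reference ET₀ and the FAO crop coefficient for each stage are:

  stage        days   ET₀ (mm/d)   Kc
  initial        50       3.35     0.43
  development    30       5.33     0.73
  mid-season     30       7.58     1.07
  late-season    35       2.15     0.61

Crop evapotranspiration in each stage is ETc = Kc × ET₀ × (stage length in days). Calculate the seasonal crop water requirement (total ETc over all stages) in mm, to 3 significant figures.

478 mm

initial: 0.43 × 3.35 × 50 = 72.03 mm
development: 0.73 × 5.33 × 30 = 116.73 mm
mid-season: 1.07 × 7.58 × 30 = 243.32 mm
late-season: 0.61 × 2.15 × 35 = 45.90 mm
Seasonal total = 477.98 mm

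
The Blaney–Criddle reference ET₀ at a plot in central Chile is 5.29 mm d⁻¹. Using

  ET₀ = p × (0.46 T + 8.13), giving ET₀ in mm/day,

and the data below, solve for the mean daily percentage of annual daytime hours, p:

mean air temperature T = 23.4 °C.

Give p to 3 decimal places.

0.280

p = ET₀ / (0.46 T + 8.13) = 5.29 / (0.46 × 23.4 + 8.13) = 5.29 / 18.894 = 0.2800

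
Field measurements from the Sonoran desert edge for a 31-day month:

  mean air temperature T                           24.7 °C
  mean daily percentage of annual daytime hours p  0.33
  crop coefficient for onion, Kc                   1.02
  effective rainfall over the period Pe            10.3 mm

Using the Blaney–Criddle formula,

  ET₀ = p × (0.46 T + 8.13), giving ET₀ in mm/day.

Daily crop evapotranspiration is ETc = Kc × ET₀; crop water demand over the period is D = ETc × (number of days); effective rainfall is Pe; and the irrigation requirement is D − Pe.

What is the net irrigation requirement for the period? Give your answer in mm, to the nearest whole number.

ET₀ = 0.33 × (0.46 × 24.7 + 8.13) = 0.33 × 19.492 = 6.4324 mm/d
ETc = Kc × ET₀ = 1.02 × 6.4324 = 6.5610 mm/d
Crop demand D = ETc × 31 d = 6.5610 × 31 = 203.391 mm
D − Pe = 203.391 − 10.3 = 193.091 mm

193 mm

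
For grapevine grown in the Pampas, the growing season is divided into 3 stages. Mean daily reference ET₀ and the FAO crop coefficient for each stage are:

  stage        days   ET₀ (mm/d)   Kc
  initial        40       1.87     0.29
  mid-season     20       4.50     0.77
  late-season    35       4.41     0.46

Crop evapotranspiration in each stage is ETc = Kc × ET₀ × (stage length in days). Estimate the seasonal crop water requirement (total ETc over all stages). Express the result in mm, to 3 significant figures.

162 mm

initial: 0.29 × 1.87 × 40 = 21.69 mm
mid-season: 0.77 × 4.50 × 20 = 69.30 mm
late-season: 0.46 × 4.41 × 35 = 71.00 mm
Seasonal total = 161.99 mm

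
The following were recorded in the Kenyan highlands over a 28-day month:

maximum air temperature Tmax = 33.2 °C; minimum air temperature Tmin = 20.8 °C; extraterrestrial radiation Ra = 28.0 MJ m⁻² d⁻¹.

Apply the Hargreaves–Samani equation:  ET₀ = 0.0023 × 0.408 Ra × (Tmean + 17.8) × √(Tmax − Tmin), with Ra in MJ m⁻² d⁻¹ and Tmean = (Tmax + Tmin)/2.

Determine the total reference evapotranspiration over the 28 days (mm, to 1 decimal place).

Tmean = (33.2 + 20.8)/2 = 27.00 °C
0.408 Ra = 0.408 × 28.0 = 11.4240 mm/d equivalent
ET₀ = 0.0023 × 11.4240 × (27.00 + 17.8) × √12.4 = 0.0023 × 11.4240 × 44.80 × 3.5214 = 4.1451 mm/d
Over 28 days: 4.1451 × 28 = 116.063 mm

116.1 mm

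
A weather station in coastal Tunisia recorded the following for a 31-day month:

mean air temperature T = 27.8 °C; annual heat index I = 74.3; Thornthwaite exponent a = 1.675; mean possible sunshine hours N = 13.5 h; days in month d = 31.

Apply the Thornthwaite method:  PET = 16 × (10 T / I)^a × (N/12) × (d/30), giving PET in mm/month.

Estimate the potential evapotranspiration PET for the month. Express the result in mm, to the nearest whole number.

170 mm

10T/I = 10 × 27.8 / 74.3 = 3.7416
(10T/I)^a = 3.7416^1.675 = 9.1174
Uncorrected PET = 16 × 9.1174 = 145.878 mm
Correction = (N/12)(d/30) = (13.5/12)(31/30) = 1.1625
PET = 145.878 × 1.1625 = 169.583 mm/month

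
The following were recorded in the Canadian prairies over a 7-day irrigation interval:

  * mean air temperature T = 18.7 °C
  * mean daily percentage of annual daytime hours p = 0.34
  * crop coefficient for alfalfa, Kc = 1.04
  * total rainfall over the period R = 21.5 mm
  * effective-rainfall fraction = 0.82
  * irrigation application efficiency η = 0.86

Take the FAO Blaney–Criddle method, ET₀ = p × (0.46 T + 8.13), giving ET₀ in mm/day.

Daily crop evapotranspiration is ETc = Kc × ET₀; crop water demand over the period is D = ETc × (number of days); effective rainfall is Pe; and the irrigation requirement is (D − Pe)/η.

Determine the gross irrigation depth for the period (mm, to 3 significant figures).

ET₀ = 0.34 × (0.46 × 18.7 + 8.13) = 0.34 × 16.732 = 5.6889 mm/d
ETc = Kc × ET₀ = 1.04 × 5.6889 = 5.9165 mm/d
Crop demand D = ETc × 7 d = 5.9165 × 7 = 41.416 mm
Pe = 0.82 × 21.5 = 17.630 mm
D − Pe = 41.416 − 17.630 = 23.786 mm
Gross irrigation = 23.786 / 0.86 = 27.658 mm

27.7 mm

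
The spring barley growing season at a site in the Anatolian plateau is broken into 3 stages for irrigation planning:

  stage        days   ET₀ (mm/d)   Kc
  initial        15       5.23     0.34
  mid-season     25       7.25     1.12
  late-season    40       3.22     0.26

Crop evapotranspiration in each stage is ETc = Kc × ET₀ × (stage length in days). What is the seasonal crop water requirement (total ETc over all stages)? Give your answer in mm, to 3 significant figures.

initial: 0.34 × 5.23 × 15 = 26.67 mm
mid-season: 1.12 × 7.25 × 25 = 203.00 mm
late-season: 0.26 × 3.22 × 40 = 33.49 mm
Seasonal total = 263.16 mm

263 mm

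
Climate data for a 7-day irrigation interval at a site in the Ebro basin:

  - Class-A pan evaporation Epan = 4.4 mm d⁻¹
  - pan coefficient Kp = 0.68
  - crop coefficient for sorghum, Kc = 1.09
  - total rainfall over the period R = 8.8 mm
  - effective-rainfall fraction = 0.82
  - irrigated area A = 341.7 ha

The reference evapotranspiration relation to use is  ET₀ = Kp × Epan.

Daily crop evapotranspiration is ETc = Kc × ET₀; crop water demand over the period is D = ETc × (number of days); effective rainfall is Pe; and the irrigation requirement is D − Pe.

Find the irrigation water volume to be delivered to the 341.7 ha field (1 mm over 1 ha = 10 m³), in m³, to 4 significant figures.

53350 m³

ET₀ = 0.68 × 4.4 = 2.9920 mm/d
ETc = Kc × ET₀ = 1.09 × 2.9920 = 3.2613 mm/d
Crop demand D = ETc × 7 d = 3.2613 × 7 = 22.829 mm
Pe = 0.82 × 8.8 = 7.216 mm
D − Pe = 22.829 − 7.216 = 15.613 mm
Volume = 15.613 mm × 341.7 ha × 10 = 53349.6 m³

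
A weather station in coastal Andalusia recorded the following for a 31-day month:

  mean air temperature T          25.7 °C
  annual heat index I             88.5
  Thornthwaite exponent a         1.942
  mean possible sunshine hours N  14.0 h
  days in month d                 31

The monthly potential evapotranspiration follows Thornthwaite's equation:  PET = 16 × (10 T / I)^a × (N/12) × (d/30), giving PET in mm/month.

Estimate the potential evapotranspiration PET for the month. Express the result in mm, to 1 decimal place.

10T/I = 10 × 25.7 / 88.5 = 2.9040
(10T/I)^a = 2.9040^1.942 = 7.9276
Uncorrected PET = 16 × 7.9276 = 126.842 mm
Correction = (N/12)(d/30) = (14.0/12)(31/30) = 1.2056
PET = 126.842 × 1.2056 = 152.921 mm/month

152.9 mm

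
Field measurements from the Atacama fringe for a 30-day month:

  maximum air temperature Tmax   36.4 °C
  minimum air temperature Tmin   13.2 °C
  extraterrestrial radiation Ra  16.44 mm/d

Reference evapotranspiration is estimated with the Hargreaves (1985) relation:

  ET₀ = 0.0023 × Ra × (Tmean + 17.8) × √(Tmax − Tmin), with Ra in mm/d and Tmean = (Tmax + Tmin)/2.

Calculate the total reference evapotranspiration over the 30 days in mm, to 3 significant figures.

233 mm

Tmean = (36.4 + 13.2)/2 = 24.80 °C
ET₀ = 0.0023 × 16.44 × (24.80 + 17.8) × √23.2 = 0.0023 × 16.44 × 42.60 × 4.8166 = 7.7585 mm/d
Over 30 days: 7.7585 × 30 = 232.755 mm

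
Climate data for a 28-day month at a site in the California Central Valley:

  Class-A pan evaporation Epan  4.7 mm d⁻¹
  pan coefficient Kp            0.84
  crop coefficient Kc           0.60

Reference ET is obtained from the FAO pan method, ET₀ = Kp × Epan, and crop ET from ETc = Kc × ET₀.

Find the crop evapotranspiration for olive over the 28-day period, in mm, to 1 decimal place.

66.3 mm

ET₀ = 0.84 × 4.7 = 3.9480 mm/d
ETc = Kc × ET₀ = 0.60 × 3.9480 = 2.3688 mm/d
Over 28 days: 2.3688 × 28 = 66.326 mm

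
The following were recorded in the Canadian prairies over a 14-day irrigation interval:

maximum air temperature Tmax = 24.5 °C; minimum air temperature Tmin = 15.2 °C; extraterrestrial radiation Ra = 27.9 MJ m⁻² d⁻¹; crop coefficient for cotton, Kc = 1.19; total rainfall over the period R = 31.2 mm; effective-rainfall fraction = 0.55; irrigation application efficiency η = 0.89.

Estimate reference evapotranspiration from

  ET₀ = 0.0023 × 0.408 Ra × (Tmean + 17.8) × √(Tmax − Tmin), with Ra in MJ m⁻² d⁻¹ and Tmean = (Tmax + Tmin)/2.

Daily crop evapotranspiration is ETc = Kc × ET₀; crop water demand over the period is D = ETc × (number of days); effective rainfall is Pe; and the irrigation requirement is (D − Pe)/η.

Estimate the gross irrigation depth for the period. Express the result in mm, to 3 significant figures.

37.0 mm

Tmean = (24.5 + 15.2)/2 = 19.85 °C
0.408 Ra = 0.408 × 27.9 = 11.3832 mm/d equivalent
ET₀ = 0.0023 × 11.3832 × (19.85 + 17.8) × √9.3 = 0.0023 × 11.3832 × 37.65 × 3.0496 = 3.0061 mm/d
ETc = Kc × ET₀ = 1.19 × 3.0061 = 3.5773 mm/d
Crop demand D = ETc × 14 d = 3.5773 × 14 = 50.082 mm
Pe = 0.55 × 31.2 = 17.160 mm
D − Pe = 50.082 − 17.160 = 32.922 mm
Gross irrigation = 32.922 / 0.89 = 36.991 mm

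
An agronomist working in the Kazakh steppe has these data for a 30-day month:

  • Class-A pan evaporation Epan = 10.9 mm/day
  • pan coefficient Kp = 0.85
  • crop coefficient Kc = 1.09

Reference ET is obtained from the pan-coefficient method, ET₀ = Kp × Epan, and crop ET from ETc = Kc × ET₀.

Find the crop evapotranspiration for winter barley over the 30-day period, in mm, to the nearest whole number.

303 mm

ET₀ = 0.85 × 10.9 = 9.2650 mm/d
ETc = Kc × ET₀ = 1.09 × 9.2650 = 10.0989 mm/d
Over 30 days: 10.0989 × 30 = 302.967 mm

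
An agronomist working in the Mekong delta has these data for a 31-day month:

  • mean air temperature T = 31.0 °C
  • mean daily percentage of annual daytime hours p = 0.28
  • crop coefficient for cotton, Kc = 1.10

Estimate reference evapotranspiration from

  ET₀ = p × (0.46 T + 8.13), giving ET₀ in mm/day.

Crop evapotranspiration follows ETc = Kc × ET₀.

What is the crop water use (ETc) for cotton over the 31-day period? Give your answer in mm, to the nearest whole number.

214 mm

ET₀ = 0.28 × (0.46 × 31.0 + 8.13) = 0.28 × 22.390 = 6.2692 mm/d
ETc = Kc × ET₀ = 1.10 × 6.2692 = 6.8961 mm/d
Over 31 days: 6.8961 × 31 = 213.779 mm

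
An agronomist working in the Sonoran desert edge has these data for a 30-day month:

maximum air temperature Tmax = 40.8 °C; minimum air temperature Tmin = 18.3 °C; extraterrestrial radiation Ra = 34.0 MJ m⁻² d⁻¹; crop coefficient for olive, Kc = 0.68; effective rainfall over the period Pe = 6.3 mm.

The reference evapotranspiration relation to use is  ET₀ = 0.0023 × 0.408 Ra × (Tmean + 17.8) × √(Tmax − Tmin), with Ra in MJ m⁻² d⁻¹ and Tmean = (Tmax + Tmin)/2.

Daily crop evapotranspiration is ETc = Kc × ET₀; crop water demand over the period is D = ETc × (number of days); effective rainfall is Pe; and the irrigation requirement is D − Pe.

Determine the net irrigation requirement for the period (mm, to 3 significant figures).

140 mm

Tmean = (40.8 + 18.3)/2 = 29.55 °C
0.408 Ra = 0.408 × 34.0 = 13.8720 mm/d equivalent
ET₀ = 0.0023 × 13.8720 × (29.55 + 17.8) × √22.5 = 0.0023 × 13.8720 × 47.35 × 4.7434 = 7.1660 mm/d
ETc = Kc × ET₀ = 0.68 × 7.1660 = 4.8729 mm/d
Crop demand D = ETc × 30 d = 4.8729 × 30 = 146.187 mm
D − Pe = 146.187 − 6.3 = 139.887 mm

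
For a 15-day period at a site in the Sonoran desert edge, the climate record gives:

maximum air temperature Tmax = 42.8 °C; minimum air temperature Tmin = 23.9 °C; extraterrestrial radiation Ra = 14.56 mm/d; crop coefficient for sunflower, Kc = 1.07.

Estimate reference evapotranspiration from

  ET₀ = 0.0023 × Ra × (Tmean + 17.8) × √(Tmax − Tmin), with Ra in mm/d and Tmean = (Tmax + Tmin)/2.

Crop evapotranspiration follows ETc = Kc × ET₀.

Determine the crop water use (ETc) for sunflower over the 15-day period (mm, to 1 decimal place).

119.5 mm

Tmean = (42.8 + 23.9)/2 = 33.35 °C
ET₀ = 0.0023 × 14.56 × (33.35 + 17.8) × √18.9 = 0.0023 × 14.56 × 51.15 × 4.3474 = 7.4467 mm/d
ETc = Kc × ET₀ = 1.07 × 7.4467 = 7.9680 mm/d
Over 15 days: 7.9680 × 15 = 119.520 mm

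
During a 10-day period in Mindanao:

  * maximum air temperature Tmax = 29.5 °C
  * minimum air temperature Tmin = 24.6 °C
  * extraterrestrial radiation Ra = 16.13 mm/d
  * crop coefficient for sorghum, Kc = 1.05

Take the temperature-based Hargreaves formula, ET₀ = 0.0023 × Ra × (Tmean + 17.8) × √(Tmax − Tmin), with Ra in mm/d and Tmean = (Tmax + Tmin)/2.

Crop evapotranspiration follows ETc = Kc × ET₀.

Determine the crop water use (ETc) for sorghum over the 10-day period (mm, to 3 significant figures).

Tmean = (29.5 + 24.6)/2 = 27.05 °C
ET₀ = 0.0023 × 16.13 × (27.05 + 17.8) × √4.9 = 0.0023 × 16.13 × 44.85 × 2.2136 = 3.6832 mm/d
ETc = Kc × ET₀ = 1.05 × 3.6832 = 3.8674 mm/d
Over 10 days: 3.8674 × 10 = 38.674 mm

38.7 mm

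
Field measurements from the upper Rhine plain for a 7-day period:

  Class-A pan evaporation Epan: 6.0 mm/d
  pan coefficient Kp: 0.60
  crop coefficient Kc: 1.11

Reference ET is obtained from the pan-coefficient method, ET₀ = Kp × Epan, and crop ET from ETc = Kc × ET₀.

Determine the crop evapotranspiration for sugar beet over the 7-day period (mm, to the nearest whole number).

28 mm

ET₀ = 0.60 × 6.0 = 3.6000 mm/d
ETc = Kc × ET₀ = 1.11 × 3.6000 = 3.9960 mm/d
Over 7 days: 3.9960 × 7 = 27.972 mm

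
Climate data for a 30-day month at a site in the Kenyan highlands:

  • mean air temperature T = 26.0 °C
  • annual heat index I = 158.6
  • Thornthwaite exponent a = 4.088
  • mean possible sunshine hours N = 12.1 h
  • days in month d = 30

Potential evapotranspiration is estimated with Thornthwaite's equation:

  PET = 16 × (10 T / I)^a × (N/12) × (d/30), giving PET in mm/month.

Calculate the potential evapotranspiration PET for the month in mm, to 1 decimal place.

10T/I = 10 × 26.0 / 158.6 = 1.6393
(10T/I)^a = 1.6393^4.088 = 7.5426
Uncorrected PET = 16 × 7.5426 = 120.682 mm
Correction = (N/12)(d/30) = (12.1/12)(30/30) = 1.0083
PET = 120.682 × 1.0083 = 121.684 mm/month

121.7 mm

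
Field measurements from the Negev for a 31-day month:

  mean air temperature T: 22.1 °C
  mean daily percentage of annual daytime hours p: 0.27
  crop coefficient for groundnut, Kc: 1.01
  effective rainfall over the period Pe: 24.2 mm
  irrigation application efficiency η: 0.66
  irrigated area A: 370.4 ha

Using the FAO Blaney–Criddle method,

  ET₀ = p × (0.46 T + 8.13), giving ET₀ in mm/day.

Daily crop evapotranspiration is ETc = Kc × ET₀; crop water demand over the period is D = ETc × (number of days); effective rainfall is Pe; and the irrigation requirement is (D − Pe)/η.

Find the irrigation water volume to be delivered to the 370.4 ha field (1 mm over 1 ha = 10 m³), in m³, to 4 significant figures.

ET₀ = 0.27 × (0.46 × 22.1 + 8.13) = 0.27 × 18.296 = 4.9399 mm/d
ETc = Kc × ET₀ = 1.01 × 4.9399 = 4.9893 mm/d
Crop demand D = ETc × 31 d = 4.9893 × 31 = 154.668 mm
D − Pe = 154.668 − 24.2 = 130.468 mm
Gross irrigation = 130.468 / 0.66 = 197.679 mm
Volume = 197.679 mm × 370.4 ha × 10 = 732203.0 m³

732200 m³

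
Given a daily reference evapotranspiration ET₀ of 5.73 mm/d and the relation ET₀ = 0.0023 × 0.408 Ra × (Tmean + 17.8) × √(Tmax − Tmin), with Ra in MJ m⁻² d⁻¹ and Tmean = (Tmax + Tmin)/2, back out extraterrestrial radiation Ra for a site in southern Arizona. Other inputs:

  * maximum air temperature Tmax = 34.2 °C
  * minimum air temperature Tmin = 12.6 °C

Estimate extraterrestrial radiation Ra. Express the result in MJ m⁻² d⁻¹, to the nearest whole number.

Tmean = (34.2+12.6)/2 = 23.40 °C; ΔT = 21.6
Ra = ET₀ / [0.0023 × 0.408 × (Tmean+17.8) × √ΔT]
   = 5.73 / (0.0023 × 0.408 × 41.20 × 4.6476) = 31.889 MJ m⁻² d⁻¹

32 MJ m⁻² d⁻¹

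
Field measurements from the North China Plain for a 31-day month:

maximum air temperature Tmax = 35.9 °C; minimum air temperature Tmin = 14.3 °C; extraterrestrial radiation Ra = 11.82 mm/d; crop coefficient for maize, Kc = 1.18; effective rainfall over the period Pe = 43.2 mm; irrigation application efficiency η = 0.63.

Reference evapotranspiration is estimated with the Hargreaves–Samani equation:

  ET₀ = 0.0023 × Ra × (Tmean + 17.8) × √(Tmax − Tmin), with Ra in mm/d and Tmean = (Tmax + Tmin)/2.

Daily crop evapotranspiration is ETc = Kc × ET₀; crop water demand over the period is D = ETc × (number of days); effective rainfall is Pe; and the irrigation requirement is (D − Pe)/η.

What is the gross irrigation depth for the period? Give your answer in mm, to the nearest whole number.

Tmean = (35.9 + 14.3)/2 = 25.10 °C
ET₀ = 0.0023 × 11.82 × (25.10 + 17.8) × √21.6 = 0.0023 × 11.82 × 42.90 × 4.6476 = 5.4204 mm/d
ETc = Kc × ET₀ = 1.18 × 5.4204 = 6.3961 mm/d
Crop demand D = ETc × 31 d = 6.3961 × 31 = 198.279 mm
D − Pe = 198.279 − 43.2 = 155.079 mm
Gross irrigation = 155.079 / 0.63 = 246.157 mm

246 mm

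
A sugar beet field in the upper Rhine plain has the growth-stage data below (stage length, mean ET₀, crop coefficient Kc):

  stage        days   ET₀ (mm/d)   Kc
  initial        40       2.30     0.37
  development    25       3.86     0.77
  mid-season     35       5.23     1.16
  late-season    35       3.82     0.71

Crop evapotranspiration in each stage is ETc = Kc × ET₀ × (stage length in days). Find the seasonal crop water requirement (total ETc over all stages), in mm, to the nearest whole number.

initial: 0.37 × 2.30 × 40 = 34.04 mm
development: 0.77 × 3.86 × 25 = 74.31 mm
mid-season: 1.16 × 5.23 × 35 = 212.34 mm
late-season: 0.71 × 3.82 × 35 = 94.93 mm
Seasonal total = 415.62 mm

416 mm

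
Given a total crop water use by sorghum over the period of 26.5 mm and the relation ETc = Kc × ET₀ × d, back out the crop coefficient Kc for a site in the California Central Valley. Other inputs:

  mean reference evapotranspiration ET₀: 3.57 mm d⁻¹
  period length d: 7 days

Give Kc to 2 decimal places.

1.06

ETc = Kc × ET₀ × d  ⇒  Kc = ETc / (ET₀ × d)
Kc = 26.5 / (3.57 × 7) = 26.5 / 24.99 = 1.0604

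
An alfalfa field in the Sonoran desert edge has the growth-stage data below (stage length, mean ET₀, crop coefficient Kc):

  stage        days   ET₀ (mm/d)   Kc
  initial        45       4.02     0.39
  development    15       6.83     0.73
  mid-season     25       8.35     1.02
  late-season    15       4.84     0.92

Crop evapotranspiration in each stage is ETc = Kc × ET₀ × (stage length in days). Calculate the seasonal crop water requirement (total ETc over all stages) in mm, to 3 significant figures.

425 mm

initial: 0.39 × 4.02 × 45 = 70.55 mm
development: 0.73 × 6.83 × 15 = 74.79 mm
mid-season: 1.02 × 8.35 × 25 = 212.93 mm
late-season: 0.92 × 4.84 × 15 = 66.79 mm
Seasonal total = 425.06 mm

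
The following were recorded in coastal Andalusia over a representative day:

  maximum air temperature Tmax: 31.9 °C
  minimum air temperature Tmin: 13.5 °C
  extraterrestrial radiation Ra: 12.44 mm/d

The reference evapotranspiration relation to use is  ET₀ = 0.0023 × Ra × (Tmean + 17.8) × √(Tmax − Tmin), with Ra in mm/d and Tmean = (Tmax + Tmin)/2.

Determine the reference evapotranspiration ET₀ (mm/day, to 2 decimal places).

4.97 mm/day

Tmean = (31.9 + 13.5)/2 = 22.70 °C
ET₀ = 0.0023 × 12.44 × (22.70 + 17.8) × √18.4 = 0.0023 × 12.44 × 40.50 × 4.2895 = 4.9706 mm/d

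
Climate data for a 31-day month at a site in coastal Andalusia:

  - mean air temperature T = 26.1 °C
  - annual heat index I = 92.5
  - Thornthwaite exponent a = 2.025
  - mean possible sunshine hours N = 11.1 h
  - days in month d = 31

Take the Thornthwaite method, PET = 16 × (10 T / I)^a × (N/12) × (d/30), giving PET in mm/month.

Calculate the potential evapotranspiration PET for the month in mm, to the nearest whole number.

10T/I = 10 × 26.1 / 92.5 = 2.8216
(10T/I)^a = 2.8216^2.025 = 8.1706
Uncorrected PET = 16 × 8.1706 = 130.730 mm
Correction = (N/12)(d/30) = (11.1/12)(31/30) = 0.9558
PET = 130.730 × 0.9558 = 124.952 mm/month

125 mm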